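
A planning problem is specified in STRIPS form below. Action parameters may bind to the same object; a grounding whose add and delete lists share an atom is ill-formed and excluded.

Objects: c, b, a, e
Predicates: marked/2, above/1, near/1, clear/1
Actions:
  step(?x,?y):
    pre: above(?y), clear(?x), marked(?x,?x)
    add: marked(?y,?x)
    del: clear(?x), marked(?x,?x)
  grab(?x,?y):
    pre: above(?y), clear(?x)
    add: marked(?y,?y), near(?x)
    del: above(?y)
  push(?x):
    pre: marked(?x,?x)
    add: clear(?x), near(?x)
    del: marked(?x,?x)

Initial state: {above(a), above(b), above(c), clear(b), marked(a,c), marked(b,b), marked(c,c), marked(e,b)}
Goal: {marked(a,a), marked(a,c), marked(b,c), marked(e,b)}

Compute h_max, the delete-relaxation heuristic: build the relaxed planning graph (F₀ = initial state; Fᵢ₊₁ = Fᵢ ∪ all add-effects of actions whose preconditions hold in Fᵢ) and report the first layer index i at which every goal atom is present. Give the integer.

2

F0 = init (8 atoms)
F1 = F0 ∪ {clear(c), marked(a,a), marked(a,b), marked(c,b), near(b), near(c)}  (14 atoms)
F2 = F1 ∪ {clear(a), marked(b,c), near(a)}  (17 atoms)
goal ⊆ F2  ⇒  h_max = 2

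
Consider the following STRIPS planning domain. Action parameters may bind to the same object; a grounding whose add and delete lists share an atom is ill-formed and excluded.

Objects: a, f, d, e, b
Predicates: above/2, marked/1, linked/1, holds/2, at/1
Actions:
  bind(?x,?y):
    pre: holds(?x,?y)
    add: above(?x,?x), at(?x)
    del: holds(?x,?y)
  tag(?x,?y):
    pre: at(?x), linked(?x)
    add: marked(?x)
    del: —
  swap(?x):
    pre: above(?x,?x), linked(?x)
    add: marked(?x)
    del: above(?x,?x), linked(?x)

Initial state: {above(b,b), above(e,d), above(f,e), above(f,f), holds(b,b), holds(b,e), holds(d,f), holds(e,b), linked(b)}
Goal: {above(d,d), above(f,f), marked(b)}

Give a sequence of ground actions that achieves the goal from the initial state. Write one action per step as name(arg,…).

bind(d,f); swap(b)

1. bind(d,f)  →  {above(b,b), above(d,d), above(e,d), above(f,e), above(f,f), at(d), holds(b,b), holds(b,e), holds(e,b), linked(b)}
2. swap(b)  →  {above(d,d), above(e,d), above(f,e), above(f,f), at(d), holds(b,b), holds(b,e), holds(e,b), marked(b)}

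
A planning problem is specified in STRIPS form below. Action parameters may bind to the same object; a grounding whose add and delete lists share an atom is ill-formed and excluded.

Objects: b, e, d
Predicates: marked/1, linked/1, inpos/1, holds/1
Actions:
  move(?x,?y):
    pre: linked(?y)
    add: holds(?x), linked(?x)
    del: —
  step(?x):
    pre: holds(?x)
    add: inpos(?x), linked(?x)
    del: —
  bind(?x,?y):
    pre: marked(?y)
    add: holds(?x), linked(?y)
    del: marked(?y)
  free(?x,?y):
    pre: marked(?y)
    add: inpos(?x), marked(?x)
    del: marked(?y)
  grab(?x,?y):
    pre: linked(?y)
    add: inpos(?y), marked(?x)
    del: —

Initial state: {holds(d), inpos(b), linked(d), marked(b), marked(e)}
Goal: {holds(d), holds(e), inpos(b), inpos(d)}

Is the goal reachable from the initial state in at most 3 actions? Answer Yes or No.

1. move(e,d)  →  {holds(d), holds(e), inpos(b), linked(d), linked(e), marked(b), marked(e)}
2. step(d)  →  {holds(d), holds(e), inpos(b), inpos(d), linked(d), linked(e), marked(b), marked(e)}
optimal plan length = 2; 2 ≤ 3

Yes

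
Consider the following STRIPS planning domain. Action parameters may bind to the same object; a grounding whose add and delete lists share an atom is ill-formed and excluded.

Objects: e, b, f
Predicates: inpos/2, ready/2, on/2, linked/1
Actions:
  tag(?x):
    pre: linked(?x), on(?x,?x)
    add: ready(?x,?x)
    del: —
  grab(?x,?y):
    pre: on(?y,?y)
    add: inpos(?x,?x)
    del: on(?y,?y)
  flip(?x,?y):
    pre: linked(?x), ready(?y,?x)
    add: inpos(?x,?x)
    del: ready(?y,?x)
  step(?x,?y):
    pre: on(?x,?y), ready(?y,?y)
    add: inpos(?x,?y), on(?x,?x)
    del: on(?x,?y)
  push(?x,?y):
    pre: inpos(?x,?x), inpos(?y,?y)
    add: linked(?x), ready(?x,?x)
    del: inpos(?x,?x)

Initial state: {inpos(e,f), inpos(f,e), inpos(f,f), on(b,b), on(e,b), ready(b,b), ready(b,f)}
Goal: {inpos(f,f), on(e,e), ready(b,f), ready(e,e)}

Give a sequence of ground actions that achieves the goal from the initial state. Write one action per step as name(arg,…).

grab(e,b); step(e,b); push(e,e)

1. grab(e,b)  →  {inpos(e,e), inpos(e,f), inpos(f,e), inpos(f,f), on(e,b), ready(b,b), ready(b,f)}
2. step(e,b)  →  {inpos(e,b), inpos(e,e), inpos(e,f), inpos(f,e), inpos(f,f), on(e,e), ready(b,b), ready(b,f)}
3. push(e,e)  →  {inpos(e,b), inpos(e,f), inpos(f,e), inpos(f,f), linked(e), on(e,e), ready(b,b), ready(b,f), ready(e,e)}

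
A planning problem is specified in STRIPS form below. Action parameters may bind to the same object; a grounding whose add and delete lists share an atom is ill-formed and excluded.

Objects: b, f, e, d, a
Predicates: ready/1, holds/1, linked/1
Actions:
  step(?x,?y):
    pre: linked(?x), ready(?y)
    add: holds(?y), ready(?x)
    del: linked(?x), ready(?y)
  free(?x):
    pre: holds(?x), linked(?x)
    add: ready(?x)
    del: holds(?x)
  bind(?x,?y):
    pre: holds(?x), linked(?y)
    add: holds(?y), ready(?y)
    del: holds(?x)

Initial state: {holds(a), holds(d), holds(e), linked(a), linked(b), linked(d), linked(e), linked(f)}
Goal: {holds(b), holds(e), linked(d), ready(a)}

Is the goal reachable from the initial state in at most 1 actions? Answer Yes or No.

No

1. free(a)  →  {holds(d), holds(e), linked(a), linked(b), linked(d), linked(e), linked(f), ready(a)}
2. bind(d,b)  →  {holds(b), holds(e), linked(a), linked(b), linked(d), linked(e), linked(f), ready(a), ready(b)}
optimal plan length = 2; 2 > 1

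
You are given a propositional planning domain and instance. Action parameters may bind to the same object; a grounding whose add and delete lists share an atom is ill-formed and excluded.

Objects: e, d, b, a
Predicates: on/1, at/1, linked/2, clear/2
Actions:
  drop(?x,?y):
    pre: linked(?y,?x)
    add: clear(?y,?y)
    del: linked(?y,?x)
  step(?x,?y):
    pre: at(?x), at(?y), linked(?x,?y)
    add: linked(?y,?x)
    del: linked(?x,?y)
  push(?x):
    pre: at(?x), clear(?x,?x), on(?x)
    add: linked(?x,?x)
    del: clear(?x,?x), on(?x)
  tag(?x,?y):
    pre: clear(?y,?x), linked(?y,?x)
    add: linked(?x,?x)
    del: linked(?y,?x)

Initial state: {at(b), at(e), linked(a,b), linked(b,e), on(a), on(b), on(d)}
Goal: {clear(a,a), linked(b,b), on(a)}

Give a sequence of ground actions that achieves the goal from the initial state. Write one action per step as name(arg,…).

drop(e,b); drop(b,a); push(b)

1. drop(e,b)  →  {at(b), at(e), clear(b,b), linked(a,b), on(a), on(b), on(d)}
2. drop(b,a)  →  {at(b), at(e), clear(a,a), clear(b,b), on(a), on(b), on(d)}
3. push(b)  →  {at(b), at(e), clear(a,a), linked(b,b), on(a), on(d)}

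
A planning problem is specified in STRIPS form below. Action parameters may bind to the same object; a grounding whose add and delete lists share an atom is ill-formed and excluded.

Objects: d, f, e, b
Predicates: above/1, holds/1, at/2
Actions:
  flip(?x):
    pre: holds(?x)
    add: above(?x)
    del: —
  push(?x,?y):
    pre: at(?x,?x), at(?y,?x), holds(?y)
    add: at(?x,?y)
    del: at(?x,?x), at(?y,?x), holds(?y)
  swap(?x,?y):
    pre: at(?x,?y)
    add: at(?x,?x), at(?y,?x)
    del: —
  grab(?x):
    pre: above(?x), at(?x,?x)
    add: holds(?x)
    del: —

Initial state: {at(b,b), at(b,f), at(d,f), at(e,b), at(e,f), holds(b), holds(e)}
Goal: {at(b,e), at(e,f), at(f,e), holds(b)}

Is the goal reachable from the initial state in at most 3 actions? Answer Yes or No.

1. push(b,e)  →  {at(b,e), at(b,f), at(d,f), at(e,f), holds(b)}
2. swap(e,f)  →  {at(b,e), at(b,f), at(d,f), at(e,e), at(e,f), at(f,e), holds(b)}
optimal plan length = 2; 2 ≤ 3

Yes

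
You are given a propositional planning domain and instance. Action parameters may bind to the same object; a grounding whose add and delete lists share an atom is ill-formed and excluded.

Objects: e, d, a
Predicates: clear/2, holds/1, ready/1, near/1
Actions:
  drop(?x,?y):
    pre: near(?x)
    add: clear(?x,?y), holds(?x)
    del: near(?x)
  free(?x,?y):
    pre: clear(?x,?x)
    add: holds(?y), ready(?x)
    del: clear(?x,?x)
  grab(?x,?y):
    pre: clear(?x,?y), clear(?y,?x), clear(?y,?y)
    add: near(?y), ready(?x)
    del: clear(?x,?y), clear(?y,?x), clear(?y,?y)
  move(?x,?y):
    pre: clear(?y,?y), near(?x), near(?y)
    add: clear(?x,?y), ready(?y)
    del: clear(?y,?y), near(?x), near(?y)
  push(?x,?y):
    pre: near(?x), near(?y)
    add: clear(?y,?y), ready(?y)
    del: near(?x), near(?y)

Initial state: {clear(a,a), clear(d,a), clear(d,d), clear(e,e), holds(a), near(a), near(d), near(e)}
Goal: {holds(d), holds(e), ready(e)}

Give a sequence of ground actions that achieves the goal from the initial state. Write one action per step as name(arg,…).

drop(e,e); free(e,d)

1. drop(e,e)  →  {clear(a,a), clear(d,a), clear(d,d), clear(e,e), holds(a), holds(e), near(a), near(d)}
2. free(e,d)  →  {clear(a,a), clear(d,a), clear(d,d), holds(a), holds(d), holds(e), near(a), near(d), ready(e)}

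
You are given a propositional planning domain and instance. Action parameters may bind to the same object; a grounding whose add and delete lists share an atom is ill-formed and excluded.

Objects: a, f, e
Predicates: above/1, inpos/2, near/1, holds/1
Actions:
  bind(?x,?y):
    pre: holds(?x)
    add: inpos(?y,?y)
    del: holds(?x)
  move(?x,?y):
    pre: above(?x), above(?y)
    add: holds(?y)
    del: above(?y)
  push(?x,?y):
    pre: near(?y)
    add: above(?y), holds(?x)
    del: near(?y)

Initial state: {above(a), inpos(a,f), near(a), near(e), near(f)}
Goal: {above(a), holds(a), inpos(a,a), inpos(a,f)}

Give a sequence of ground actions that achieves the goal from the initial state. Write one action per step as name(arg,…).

1. move(a,a)  →  {holds(a), inpos(a,f), near(a), near(e), near(f)}
2. bind(a,a)  →  {inpos(a,a), inpos(a,f), near(a), near(e), near(f)}
3. push(a,a)  →  {above(a), holds(a), inpos(a,a), inpos(a,f), near(e), near(f)}

move(a,a); bind(a,a); push(a,a)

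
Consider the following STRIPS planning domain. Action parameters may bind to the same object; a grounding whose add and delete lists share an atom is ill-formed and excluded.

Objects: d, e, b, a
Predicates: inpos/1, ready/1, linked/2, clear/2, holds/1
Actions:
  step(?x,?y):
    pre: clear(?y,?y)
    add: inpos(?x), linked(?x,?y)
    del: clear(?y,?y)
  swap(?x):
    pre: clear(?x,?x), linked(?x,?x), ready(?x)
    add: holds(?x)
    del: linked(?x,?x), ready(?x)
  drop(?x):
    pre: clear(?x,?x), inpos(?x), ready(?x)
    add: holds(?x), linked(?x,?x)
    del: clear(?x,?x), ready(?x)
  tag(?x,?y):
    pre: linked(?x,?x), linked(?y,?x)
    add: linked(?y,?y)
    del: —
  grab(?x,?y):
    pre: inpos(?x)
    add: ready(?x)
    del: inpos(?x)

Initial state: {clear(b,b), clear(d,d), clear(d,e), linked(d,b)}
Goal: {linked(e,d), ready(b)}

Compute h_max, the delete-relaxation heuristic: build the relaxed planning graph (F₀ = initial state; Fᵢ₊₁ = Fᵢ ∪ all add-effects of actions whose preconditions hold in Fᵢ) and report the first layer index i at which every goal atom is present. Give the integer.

2

F0 = init (4 atoms)
F1 = F0 ∪ {inpos(a), inpos(b), inpos(d), inpos(e), linked(a,b), linked(a,d), linked(b,b), linked(b,d), linked(d,d), linked(e,b), linked(e,d)}  (15 atoms)
F2 = F1 ∪ {linked(a,a), linked(e,e), ready(a), ready(b), ready(d), ready(e)}  (21 atoms)
goal ⊆ F2  ⇒  h_max = 2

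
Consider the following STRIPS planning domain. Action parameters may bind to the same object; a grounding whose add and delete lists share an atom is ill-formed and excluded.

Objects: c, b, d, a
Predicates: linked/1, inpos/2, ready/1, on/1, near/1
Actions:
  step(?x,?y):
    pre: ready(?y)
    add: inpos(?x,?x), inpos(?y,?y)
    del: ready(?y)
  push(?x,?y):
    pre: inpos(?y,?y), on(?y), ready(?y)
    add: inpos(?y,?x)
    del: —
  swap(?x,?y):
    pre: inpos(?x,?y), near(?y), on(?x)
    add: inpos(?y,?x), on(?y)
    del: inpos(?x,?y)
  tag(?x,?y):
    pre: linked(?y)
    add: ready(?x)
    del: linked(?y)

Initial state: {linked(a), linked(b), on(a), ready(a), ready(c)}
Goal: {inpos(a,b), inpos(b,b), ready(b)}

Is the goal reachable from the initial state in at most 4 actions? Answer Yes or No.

1. step(b,a)  →  {inpos(a,a), inpos(b,b), linked(a), linked(b), on(a), ready(c)}
2. tag(b,b)  →  {inpos(a,a), inpos(b,b), linked(a), on(a), ready(b), ready(c)}
3. tag(a,a)  →  {inpos(a,a), inpos(b,b), on(a), ready(a), ready(b), ready(c)}
4. push(b,a)  →  {inpos(a,a), inpos(a,b), inpos(b,b), on(a), ready(a), ready(b), ready(c)}
optimal plan length = 4; 4 ≤ 4

Yes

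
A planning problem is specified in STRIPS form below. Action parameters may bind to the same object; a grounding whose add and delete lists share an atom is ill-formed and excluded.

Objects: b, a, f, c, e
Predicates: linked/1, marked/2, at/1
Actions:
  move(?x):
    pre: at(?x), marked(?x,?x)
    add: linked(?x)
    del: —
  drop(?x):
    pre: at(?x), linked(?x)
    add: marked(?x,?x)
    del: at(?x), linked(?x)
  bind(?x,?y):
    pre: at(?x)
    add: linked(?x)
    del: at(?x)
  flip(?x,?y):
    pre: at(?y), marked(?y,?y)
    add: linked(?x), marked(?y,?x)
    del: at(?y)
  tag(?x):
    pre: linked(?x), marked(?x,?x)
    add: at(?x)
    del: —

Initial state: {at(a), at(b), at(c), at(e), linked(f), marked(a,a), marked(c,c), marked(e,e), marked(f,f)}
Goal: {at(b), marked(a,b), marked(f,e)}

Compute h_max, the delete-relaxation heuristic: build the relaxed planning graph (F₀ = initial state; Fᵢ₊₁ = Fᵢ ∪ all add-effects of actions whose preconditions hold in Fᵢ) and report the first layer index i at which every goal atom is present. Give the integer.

2

F0 = init (9 atoms)
F1 = F0 ∪ {at(f), linked(a), linked(b), linked(c), linked(e), marked(a,b), marked(a,c), marked(a,e), marked(a,f), marked(c,a), marked(c,b), marked(c,e), marked(c,f), marked(e,a), marked(e,b), marked(e,c), marked(e,f)}  (26 atoms)
F2 = F1 ∪ {marked(b,b), marked(f,a), marked(f,b), marked(f,c), marked(f,e)}  (31 atoms)
goal ⊆ F2  ⇒  h_max = 2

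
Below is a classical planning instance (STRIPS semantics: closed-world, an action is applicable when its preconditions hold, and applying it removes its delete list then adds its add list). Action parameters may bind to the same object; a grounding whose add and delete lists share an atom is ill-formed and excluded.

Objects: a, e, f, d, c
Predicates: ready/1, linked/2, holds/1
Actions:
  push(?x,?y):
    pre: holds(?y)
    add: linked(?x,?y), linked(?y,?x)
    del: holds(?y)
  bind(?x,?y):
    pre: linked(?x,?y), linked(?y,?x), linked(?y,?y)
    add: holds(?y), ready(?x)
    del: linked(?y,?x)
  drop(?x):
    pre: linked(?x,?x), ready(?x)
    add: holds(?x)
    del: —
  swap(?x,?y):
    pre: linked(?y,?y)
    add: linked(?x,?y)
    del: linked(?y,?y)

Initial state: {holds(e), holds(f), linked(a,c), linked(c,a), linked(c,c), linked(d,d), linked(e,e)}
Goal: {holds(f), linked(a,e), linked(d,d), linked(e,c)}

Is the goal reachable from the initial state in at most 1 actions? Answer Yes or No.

No

1. push(a,e)  →  {holds(f), linked(a,c), linked(a,e), linked(c,a), linked(c,c), linked(d,d), linked(e,a), linked(e,e)}
2. swap(e,c)  →  {holds(f), linked(a,c), linked(a,e), linked(c,a), linked(d,d), linked(e,a), linked(e,c), linked(e,e)}
optimal plan length = 2; 2 > 1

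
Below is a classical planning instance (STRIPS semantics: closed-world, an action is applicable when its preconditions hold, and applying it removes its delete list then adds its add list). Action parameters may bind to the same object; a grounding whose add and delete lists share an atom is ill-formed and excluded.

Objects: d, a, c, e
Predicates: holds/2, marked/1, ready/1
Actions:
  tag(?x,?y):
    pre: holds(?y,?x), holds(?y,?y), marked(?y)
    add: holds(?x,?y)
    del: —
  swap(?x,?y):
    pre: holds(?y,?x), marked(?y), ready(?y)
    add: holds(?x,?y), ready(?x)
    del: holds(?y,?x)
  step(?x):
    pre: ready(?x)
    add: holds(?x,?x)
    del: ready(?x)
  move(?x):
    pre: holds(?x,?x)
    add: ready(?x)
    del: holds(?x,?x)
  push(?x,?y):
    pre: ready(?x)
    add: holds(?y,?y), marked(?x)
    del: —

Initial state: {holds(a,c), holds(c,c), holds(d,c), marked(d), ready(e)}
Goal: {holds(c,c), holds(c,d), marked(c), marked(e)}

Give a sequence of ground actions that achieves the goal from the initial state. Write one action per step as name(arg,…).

move(c); push(c,d); tag(c,d); push(e,c)

1. move(c)  →  {holds(a,c), holds(d,c), marked(d), ready(c), ready(e)}
2. push(c,d)  →  {holds(a,c), holds(d,c), holds(d,d), marked(c), marked(d), ready(c), ready(e)}
3. tag(c,d)  →  {holds(a,c), holds(c,d), holds(d,c), holds(d,d), marked(c), marked(d), ready(c), ready(e)}
4. push(e,c)  →  {holds(a,c), holds(c,c), holds(c,d), holds(d,c), holds(d,d), marked(c), marked(d), marked(e), ready(c), ready(e)}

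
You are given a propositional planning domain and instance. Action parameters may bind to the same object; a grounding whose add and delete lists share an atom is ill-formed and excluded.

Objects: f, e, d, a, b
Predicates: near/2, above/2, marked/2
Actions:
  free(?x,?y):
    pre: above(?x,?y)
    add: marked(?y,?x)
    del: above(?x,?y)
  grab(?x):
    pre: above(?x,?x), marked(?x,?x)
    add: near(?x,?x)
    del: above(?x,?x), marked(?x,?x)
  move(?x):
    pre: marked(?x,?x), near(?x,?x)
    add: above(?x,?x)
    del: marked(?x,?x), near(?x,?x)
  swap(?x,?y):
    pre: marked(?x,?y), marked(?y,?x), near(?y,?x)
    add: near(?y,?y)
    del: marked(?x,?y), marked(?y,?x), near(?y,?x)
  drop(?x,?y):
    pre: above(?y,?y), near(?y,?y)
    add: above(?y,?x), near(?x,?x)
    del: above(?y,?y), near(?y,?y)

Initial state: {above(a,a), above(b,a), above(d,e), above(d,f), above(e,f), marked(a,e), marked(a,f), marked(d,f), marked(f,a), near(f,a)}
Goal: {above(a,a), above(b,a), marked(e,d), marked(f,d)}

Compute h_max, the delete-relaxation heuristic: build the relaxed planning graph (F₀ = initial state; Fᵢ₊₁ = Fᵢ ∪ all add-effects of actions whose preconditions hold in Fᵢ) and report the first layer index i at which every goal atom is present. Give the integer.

F0 = init (10 atoms)
F1 = F0 ∪ {marked(a,a), marked(a,b), marked(e,d), marked(f,d), marked(f,e), near(f,f)}  (16 atoms)
goal ⊆ F1  ⇒  h_max = 1

1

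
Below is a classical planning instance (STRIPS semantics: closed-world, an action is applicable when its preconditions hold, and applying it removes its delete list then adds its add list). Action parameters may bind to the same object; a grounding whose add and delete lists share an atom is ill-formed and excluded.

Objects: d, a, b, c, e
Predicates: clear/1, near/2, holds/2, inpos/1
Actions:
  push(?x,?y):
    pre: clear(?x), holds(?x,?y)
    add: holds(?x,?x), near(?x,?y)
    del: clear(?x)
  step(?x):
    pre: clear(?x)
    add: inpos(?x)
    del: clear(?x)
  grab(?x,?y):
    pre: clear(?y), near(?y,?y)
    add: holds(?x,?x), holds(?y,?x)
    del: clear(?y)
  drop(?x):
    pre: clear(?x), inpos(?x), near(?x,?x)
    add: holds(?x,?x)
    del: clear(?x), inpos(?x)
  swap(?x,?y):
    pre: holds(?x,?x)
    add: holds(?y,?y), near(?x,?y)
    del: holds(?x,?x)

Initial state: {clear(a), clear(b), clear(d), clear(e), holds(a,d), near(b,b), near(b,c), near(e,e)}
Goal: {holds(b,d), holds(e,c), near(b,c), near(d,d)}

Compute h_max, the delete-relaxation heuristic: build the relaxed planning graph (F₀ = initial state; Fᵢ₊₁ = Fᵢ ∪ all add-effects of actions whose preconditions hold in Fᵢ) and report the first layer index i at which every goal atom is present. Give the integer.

F0 = init (8 atoms)
F1 = F0 ∪ {holds(a,a), holds(b,a), holds(b,b), holds(b,c), holds(b,d), holds(b,e), holds(c,c), holds(d,d), holds(e,a), holds(e,b), holds(e,c), holds(e,d), holds(e,e), inpos(a), inpos(b), inpos(d), inpos(e), near(a,d)}  (26 atoms)
F2 = F1 ∪ {near(a,a), near(a,b), near(a,c), near(a,e), near(b,a), near(b,d), near(b,e), near(c,a), near(c,b), near(c,d), near(c,e), near(d,a), near(d,b), near(d,c), near(d,d), near(d,e), near(e,a), near(e,b), near(e,c), near(e,d)}  (46 atoms)
goal ⊆ F2  ⇒  h_max = 2

2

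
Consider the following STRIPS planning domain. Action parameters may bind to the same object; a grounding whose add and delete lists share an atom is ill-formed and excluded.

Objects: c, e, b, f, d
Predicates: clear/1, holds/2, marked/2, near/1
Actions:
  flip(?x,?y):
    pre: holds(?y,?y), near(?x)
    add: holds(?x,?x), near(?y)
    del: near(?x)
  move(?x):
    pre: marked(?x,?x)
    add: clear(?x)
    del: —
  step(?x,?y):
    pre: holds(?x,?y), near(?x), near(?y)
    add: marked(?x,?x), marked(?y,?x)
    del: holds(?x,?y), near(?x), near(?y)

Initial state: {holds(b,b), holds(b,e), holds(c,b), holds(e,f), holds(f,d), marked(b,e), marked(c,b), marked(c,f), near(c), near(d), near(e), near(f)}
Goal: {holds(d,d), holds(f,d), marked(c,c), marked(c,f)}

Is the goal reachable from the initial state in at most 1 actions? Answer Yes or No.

1. flip(d,b)  →  {holds(b,b), holds(b,e), holds(c,b), holds(d,d), holds(e,f), holds(f,d), marked(b,e), marked(c,b), marked(c,f), near(b), near(c), near(e), near(f)}
2. step(c,b)  →  {holds(b,b), holds(b,e), holds(d,d), holds(e,f), holds(f,d), marked(b,c), marked(b,e), marked(c,b), marked(c,c), marked(c,f), near(e), near(f)}
optimal plan length = 2; 2 > 1

No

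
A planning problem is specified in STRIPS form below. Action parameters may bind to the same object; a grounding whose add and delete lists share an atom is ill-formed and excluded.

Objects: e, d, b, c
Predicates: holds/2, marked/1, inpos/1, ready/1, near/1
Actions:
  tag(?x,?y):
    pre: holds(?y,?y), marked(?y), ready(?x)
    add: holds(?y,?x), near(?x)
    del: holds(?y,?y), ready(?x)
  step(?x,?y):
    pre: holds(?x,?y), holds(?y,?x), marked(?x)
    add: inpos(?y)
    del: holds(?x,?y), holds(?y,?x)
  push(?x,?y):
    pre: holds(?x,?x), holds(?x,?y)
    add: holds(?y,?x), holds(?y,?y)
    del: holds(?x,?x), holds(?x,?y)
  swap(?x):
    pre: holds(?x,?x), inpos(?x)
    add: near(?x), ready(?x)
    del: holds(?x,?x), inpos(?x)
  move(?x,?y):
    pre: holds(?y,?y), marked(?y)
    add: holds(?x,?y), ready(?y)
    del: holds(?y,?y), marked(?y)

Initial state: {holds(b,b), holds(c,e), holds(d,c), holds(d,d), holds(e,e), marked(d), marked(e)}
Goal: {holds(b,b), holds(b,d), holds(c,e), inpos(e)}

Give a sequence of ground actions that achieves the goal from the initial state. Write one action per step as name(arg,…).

step(e,e); move(b,d)

1. step(e,e)  →  {holds(b,b), holds(c,e), holds(d,c), holds(d,d), inpos(e), marked(d), marked(e)}
2. move(b,d)  →  {holds(b,b), holds(b,d), holds(c,e), holds(d,c), inpos(e), marked(e), ready(d)}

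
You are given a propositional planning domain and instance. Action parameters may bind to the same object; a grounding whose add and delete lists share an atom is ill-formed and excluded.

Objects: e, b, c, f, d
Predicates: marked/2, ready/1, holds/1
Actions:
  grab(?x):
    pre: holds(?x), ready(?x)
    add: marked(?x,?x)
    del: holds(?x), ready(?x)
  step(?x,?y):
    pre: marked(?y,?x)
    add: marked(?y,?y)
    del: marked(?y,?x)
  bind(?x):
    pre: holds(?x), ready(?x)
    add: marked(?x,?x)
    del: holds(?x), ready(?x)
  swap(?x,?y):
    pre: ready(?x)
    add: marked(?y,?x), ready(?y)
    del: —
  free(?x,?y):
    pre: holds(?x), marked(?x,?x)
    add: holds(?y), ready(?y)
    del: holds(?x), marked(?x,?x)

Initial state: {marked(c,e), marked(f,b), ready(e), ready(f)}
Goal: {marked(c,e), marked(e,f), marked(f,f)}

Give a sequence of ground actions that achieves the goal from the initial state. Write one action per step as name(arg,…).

1. step(b,f)  →  {marked(c,e), marked(f,f), ready(e), ready(f)}
2. swap(f,e)  →  {marked(c,e), marked(e,f), marked(f,f), ready(e), ready(f)}

step(b,f); swap(f,e)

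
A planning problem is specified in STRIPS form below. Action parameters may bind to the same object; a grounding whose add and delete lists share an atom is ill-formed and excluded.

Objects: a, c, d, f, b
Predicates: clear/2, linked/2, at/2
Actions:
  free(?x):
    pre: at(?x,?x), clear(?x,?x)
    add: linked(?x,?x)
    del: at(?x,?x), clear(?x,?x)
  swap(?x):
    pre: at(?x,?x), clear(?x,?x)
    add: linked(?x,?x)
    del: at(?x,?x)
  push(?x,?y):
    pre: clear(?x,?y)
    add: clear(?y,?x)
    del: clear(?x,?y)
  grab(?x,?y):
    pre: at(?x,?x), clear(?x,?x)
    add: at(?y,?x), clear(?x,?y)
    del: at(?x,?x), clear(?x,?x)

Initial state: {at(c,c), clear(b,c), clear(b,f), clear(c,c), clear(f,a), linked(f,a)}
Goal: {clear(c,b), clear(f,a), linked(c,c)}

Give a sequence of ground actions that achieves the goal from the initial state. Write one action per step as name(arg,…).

1. free(c)  →  {clear(b,c), clear(b,f), clear(f,a), linked(c,c), linked(f,a)}
2. push(b,c)  →  {clear(b,f), clear(c,b), clear(f,a), linked(c,c), linked(f,a)}

free(c); push(b,c)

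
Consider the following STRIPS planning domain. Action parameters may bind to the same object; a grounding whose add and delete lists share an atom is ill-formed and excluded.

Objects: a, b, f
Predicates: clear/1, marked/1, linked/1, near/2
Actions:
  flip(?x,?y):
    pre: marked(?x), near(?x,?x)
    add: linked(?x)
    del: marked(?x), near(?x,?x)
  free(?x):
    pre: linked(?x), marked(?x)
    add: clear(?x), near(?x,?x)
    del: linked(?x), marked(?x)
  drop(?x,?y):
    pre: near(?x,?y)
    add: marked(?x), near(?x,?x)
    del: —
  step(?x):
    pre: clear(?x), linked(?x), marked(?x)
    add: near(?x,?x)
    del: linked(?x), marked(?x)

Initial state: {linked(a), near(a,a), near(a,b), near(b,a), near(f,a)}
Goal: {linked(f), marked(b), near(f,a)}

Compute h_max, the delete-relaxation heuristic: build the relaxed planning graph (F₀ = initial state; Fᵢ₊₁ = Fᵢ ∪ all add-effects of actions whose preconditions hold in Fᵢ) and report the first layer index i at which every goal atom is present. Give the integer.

F0 = init (5 atoms)
F1 = F0 ∪ {marked(a), marked(b), marked(f), near(b,b), near(f,f)}  (10 atoms)
F2 = F1 ∪ {clear(a), linked(b), linked(f)}  (13 atoms)
goal ⊆ F2  ⇒  h_max = 2

2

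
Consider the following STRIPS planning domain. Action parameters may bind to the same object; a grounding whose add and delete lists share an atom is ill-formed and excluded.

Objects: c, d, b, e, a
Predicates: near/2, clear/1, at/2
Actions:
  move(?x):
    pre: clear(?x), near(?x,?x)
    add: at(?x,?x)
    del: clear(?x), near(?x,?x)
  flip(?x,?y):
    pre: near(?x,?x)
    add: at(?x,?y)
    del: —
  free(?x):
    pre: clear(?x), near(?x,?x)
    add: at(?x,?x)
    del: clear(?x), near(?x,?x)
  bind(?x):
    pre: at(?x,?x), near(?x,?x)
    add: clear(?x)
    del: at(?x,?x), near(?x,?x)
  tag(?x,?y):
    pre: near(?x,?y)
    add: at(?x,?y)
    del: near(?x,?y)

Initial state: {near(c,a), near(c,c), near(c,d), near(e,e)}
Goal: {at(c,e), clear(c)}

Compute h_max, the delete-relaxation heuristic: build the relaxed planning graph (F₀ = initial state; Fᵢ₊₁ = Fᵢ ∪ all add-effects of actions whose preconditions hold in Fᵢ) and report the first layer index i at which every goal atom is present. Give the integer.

2

F0 = init (4 atoms)
F1 = F0 ∪ {at(c,a), at(c,b), at(c,c), at(c,d), at(c,e), at(e,a), at(e,b), at(e,c), at(e,d), at(e,e)}  (14 atoms)
F2 = F1 ∪ {clear(c), clear(e)}  (16 atoms)
goal ⊆ F2  ⇒  h_max = 2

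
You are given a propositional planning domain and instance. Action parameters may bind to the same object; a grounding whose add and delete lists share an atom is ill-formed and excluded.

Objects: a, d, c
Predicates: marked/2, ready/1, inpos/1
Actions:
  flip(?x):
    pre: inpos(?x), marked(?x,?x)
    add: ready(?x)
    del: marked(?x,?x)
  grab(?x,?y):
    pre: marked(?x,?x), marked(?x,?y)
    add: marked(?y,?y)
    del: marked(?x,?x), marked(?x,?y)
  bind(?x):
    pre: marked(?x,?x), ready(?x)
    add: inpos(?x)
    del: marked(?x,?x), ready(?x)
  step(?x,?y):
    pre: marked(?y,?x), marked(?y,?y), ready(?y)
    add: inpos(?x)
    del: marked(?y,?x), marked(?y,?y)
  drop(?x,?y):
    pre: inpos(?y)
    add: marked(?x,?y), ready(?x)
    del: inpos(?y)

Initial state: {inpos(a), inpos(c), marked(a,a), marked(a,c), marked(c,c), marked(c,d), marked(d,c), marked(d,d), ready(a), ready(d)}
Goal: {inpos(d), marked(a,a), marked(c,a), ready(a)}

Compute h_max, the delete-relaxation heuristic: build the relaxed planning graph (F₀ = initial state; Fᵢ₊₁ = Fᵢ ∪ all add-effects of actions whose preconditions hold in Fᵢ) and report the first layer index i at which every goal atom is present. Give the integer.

F0 = init (10 atoms)
F1 = F0 ∪ {inpos(d), marked(c,a), marked(d,a), ready(c)}  (14 atoms)
goal ⊆ F1  ⇒  h_max = 1

1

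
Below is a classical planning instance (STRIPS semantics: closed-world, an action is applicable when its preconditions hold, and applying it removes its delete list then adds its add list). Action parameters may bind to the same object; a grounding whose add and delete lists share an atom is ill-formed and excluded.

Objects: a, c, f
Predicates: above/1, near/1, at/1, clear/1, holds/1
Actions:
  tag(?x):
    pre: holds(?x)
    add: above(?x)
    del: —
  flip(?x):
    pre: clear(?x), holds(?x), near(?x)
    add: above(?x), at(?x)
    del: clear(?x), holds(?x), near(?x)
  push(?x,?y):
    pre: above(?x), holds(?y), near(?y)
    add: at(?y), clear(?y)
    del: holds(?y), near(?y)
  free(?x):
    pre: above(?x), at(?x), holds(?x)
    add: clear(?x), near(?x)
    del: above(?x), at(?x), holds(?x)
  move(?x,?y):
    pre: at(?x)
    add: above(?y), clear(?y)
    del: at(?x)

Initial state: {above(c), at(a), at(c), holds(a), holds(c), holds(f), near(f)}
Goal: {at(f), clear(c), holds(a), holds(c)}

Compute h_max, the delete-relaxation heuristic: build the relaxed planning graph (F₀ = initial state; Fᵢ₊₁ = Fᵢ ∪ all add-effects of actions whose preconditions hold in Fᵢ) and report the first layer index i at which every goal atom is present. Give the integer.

F0 = init (7 atoms)
F1 = F0 ∪ {above(a), above(f), at(f), clear(a), clear(c), clear(f), near(c)}  (14 atoms)
goal ⊆ F1  ⇒  h_max = 1

1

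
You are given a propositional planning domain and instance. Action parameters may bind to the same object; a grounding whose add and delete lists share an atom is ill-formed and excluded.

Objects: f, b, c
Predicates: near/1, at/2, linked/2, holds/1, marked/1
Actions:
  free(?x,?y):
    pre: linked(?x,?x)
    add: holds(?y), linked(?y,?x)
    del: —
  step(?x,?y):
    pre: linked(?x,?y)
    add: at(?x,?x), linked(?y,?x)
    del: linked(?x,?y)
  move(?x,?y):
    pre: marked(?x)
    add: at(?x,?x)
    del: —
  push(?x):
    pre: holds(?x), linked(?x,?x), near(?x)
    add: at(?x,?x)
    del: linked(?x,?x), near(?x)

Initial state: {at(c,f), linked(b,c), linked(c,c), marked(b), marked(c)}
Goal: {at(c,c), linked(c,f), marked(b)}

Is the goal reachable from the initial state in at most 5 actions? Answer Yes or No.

1. free(c,f)  →  {at(c,f), holds(f), linked(b,c), linked(c,c), linked(f,c), marked(b), marked(c)}
2. step(f,c)  →  {at(c,f), at(f,f), holds(f), linked(b,c), linked(c,c), linked(c,f), marked(b), marked(c)}
3. move(c,f)  →  {at(c,c), at(c,f), at(f,f), holds(f), linked(b,c), linked(c,c), linked(c,f), marked(b), marked(c)}
optimal plan length = 3; 3 ≤ 5

Yes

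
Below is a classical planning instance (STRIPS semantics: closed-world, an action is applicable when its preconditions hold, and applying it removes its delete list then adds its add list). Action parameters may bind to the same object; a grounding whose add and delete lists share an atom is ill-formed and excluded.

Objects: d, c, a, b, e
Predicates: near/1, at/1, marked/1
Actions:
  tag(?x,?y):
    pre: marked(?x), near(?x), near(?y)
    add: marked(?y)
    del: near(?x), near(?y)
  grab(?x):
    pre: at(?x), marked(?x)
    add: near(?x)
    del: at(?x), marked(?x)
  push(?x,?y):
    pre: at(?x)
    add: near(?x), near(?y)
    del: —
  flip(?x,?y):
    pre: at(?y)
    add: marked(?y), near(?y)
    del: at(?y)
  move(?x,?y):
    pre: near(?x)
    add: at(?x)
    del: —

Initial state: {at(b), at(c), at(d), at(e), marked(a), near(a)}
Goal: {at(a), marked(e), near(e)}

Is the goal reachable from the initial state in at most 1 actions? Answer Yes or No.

No

1. flip(d,e)  →  {at(b), at(c), at(d), marked(a), marked(e), near(a), near(e)}
2. move(a,d)  →  {at(a), at(b), at(c), at(d), marked(a), marked(e), near(a), near(e)}
optimal plan length = 2; 2 > 1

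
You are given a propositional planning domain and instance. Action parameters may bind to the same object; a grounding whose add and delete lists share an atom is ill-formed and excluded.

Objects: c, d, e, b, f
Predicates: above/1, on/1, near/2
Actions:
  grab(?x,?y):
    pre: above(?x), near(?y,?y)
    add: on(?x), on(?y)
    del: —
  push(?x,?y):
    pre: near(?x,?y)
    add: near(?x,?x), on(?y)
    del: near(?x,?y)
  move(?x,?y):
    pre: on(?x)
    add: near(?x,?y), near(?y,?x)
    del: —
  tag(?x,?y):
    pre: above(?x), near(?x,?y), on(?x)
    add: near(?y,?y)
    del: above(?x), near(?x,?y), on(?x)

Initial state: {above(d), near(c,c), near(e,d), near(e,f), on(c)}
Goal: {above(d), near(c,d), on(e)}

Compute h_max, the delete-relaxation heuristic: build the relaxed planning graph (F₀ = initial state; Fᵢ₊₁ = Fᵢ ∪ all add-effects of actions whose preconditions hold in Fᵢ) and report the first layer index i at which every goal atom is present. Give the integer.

2

F0 = init (5 atoms)
F1 = F0 ∪ {near(b,c), near(c,b), near(c,d), near(c,e), near(c,f), near(d,c), near(e,c), near(e,e), near(f,c), on(d), on(f)}  (16 atoms)
F2 = F1 ∪ {near(b,b), near(b,d), near(b,f), near(d,b), near(d,d), near(d,e), near(d,f), near(f,b), near(f,d), near(f,e), near(f,f), on(b), on(e)}  (29 atoms)
goal ⊆ F2  ⇒  h_max = 2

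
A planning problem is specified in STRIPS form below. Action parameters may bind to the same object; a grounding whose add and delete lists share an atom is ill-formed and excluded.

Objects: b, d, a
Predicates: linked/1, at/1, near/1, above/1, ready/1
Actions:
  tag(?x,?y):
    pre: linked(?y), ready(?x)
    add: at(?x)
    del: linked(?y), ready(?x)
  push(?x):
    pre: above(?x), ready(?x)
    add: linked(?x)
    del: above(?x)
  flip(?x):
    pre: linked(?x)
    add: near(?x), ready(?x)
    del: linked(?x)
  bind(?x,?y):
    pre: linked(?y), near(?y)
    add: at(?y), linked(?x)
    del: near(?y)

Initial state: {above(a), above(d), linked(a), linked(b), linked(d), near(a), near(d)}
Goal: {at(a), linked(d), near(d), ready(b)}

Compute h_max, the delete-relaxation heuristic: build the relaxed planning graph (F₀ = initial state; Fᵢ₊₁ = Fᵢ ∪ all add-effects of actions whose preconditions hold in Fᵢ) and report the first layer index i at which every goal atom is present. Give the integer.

F0 = init (7 atoms)
F1 = F0 ∪ {at(a), at(d), near(b), ready(a), ready(b), ready(d)}  (13 atoms)
goal ⊆ F1  ⇒  h_max = 1

1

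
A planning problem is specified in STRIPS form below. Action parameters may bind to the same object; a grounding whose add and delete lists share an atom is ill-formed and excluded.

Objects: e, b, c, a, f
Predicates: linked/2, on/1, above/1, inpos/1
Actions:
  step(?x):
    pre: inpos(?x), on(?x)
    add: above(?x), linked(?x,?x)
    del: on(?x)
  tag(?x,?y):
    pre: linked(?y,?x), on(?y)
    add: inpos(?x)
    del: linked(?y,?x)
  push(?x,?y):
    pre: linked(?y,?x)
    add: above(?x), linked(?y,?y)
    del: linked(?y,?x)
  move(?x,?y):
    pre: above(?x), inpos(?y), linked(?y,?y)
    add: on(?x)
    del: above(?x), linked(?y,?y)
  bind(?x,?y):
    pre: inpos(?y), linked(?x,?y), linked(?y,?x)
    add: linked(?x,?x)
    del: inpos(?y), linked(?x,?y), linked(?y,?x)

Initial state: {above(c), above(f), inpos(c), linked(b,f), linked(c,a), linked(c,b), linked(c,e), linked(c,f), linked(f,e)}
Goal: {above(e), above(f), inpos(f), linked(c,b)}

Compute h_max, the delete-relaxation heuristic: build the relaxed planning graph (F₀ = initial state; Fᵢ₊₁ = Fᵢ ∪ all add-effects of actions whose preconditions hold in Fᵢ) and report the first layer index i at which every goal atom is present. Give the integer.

3

F0 = init (9 atoms)
F1 = F0 ∪ {above(a), above(b), above(e), linked(b,b), linked(c,c), linked(f,f)}  (15 atoms)
F2 = F1 ∪ {on(a), on(b), on(c), on(e), on(f)}  (20 atoms)
F3 = F2 ∪ {inpos(a), inpos(b), inpos(e), inpos(f)}  (24 atoms)
goal ⊆ F3  ⇒  h_max = 3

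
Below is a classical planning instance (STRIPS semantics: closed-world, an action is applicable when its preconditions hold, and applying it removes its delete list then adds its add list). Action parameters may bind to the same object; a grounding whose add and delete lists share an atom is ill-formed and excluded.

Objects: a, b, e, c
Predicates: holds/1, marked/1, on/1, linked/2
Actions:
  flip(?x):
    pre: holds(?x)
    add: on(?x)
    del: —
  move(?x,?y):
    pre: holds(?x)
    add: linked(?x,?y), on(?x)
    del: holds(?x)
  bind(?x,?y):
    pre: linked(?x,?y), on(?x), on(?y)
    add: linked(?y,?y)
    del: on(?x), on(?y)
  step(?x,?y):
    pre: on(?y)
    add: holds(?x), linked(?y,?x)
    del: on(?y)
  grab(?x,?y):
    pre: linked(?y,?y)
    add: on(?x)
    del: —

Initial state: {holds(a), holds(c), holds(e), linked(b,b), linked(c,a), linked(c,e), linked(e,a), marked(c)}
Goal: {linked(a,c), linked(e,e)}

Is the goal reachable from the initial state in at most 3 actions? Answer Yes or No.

1. move(a,c)  →  {holds(c), holds(e), linked(a,c), linked(b,b), linked(c,a), linked(c,e), linked(e,a), marked(c), on(a)}
2. move(e,e)  →  {holds(c), linked(a,c), linked(b,b), linked(c,a), linked(c,e), linked(e,a), linked(e,e), marked(c), on(a), on(e)}
optimal plan length = 2; 2 ≤ 3

Yes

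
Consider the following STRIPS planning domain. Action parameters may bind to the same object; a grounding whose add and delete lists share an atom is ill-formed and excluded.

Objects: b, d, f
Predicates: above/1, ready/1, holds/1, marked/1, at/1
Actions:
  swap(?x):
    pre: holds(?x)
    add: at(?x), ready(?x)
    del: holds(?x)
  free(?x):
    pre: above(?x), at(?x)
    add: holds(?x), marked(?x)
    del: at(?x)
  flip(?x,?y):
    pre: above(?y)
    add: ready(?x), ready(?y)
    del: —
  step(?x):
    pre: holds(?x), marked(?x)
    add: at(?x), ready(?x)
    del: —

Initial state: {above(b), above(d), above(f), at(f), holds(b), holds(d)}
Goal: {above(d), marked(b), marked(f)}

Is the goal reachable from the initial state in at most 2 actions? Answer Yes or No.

1. swap(b)  →  {above(b), above(d), above(f), at(b), at(f), holds(d), ready(b)}
2. free(b)  →  {above(b), above(d), above(f), at(f), holds(b), holds(d), marked(b), ready(b)}
3. free(f)  →  {above(b), above(d), above(f), holds(b), holds(d), holds(f), marked(b), marked(f), ready(b)}
optimal plan length = 3; 3 > 2

No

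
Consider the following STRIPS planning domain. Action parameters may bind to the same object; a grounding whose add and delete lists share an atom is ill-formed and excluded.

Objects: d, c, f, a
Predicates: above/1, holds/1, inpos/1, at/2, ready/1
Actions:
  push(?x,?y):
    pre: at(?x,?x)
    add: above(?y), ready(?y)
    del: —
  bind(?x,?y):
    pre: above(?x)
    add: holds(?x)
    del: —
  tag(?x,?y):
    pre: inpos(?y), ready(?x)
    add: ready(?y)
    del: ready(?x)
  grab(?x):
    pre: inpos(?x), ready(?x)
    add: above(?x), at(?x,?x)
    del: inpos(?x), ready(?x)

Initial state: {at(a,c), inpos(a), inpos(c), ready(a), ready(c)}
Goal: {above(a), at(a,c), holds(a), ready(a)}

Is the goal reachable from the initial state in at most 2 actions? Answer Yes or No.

No

1. grab(c)  →  {above(c), at(a,c), at(c,c), inpos(a), ready(a)}
2. push(c,a)  →  {above(a), above(c), at(a,c), at(c,c), inpos(a), ready(a)}
3. bind(a,d)  →  {above(a), above(c), at(a,c), at(c,c), holds(a), inpos(a), ready(a)}
optimal plan length = 3; 3 > 2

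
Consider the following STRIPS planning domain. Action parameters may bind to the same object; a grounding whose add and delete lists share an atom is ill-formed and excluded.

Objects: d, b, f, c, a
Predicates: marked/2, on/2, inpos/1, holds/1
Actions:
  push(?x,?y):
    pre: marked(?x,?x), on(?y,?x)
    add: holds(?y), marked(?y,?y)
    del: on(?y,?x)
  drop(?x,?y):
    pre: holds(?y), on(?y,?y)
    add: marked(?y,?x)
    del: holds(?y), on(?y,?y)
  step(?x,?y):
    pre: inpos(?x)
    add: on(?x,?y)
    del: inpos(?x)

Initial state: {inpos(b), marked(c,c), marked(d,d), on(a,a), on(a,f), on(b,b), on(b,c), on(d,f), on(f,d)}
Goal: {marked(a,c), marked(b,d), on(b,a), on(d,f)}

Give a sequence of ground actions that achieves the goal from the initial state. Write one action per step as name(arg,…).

1. push(d,f)  →  {holds(f), inpos(b), marked(c,c), marked(d,d), marked(f,f), on(a,a), on(a,f), on(b,b), on(b,c), on(d,f)}
2. push(f,a)  →  {holds(a), holds(f), inpos(b), marked(a,a), marked(c,c), marked(d,d), marked(f,f), on(a,a), on(b,b), on(b,c), on(d,f)}
3. push(c,b)  →  {holds(a), holds(b), holds(f), inpos(b), marked(a,a), marked(b,b), marked(c,c), marked(d,d), marked(f,f), on(a,a), on(b,b), on(d,f)}
4. drop(d,b)  →  {holds(a), holds(f), inpos(b), marked(a,a), marked(b,b), marked(b,d), marked(c,c), marked(d,d), marked(f,f), on(a,a), on(d,f)}
5. drop(c,a)  →  {holds(f), inpos(b), marked(a,a), marked(a,c), marked(b,b), marked(b,d), marked(c,c), marked(d,d), marked(f,f), on(d,f)}
6. step(b,a)  →  {holds(f), marked(a,a), marked(a,c), marked(b,b), marked(b,d), marked(c,c), marked(d,d), marked(f,f), on(b,a), on(d,f)}

push(d,f); push(f,a); push(c,b); drop(d,b); drop(c,a); step(b,a)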